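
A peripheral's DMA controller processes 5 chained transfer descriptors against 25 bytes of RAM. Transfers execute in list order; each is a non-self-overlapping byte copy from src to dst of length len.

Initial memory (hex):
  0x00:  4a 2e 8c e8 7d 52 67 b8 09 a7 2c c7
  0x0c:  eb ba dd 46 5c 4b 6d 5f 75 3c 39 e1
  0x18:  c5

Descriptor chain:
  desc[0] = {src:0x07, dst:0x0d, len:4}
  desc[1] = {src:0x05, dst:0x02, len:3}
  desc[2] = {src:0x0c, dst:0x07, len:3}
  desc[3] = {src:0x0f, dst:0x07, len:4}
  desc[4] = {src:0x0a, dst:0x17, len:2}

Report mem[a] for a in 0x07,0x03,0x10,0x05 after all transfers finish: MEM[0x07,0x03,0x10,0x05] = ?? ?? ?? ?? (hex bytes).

D0: mem[0x0d..0x10] <- [b8 09 a7 2c]
D1: mem[0x02..0x04] <- [52 67 b8]
D2: mem[0x07..0x09] <- [eb b8 09]
D3: mem[0x07..0x0a] <- [a7 2c 4b 6d]
D4: mem[0x17..0x18] <- [6d c7]
query mem[0x07]=0xa7, mem[0x03]=0x67, mem[0x10]=0x2c, mem[0x05]=0x52

MEM[0x07,0x03,0x10,0x05] = a7 67 2c 52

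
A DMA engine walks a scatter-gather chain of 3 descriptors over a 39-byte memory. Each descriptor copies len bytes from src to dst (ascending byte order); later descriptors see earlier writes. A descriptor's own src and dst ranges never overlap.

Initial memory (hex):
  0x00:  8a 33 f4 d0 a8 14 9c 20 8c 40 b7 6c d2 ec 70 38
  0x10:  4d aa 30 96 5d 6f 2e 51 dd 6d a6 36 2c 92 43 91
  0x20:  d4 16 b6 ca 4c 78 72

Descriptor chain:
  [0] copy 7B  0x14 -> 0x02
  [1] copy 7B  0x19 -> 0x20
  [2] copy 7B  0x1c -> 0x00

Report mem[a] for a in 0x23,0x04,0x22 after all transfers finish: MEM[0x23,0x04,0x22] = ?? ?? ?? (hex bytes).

MEM[0x23,0x04,0x22] = 2c 6d 36

D0: mem[0x02..0x08] <- [5d 6f 2e 51 dd 6d a6]
D1: mem[0x20..0x26] <- [6d a6 36 2c 92 43 91]
D2: mem[0x00..0x06] <- [2c 92 43 91 6d a6 36]
query mem[0x23]=0x2c, mem[0x04]=0x6d, mem[0x22]=0x36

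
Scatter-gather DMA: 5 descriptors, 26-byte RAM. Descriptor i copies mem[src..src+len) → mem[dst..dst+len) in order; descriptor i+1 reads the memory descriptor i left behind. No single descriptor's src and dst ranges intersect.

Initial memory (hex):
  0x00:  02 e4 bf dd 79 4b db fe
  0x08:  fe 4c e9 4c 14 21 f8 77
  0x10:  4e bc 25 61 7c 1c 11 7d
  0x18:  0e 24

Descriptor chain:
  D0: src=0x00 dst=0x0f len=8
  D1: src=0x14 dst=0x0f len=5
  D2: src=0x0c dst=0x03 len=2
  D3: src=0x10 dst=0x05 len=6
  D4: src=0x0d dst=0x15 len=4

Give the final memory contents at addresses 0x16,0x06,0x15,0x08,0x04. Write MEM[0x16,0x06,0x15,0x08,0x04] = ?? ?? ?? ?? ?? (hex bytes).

MEM[0x16,0x06,0x15,0x08,0x04] = f8 fe 21 0e 21

D0: mem[0x0f..0x16] <- [02 e4 bf dd 79 4b db fe]
D1: mem[0x0f..0x13] <- [4b db fe 7d 0e]
D2: mem[0x03..0x04] <- [14 21]
D3: mem[0x05..0x0a] <- [db fe 7d 0e 4b db]
D4: mem[0x15..0x18] <- [21 f8 4b db]
query mem[0x16]=0xf8, mem[0x06]=0xfe, mem[0x15]=0x21, mem[0x08]=0x0e, mem[0x04]=0x21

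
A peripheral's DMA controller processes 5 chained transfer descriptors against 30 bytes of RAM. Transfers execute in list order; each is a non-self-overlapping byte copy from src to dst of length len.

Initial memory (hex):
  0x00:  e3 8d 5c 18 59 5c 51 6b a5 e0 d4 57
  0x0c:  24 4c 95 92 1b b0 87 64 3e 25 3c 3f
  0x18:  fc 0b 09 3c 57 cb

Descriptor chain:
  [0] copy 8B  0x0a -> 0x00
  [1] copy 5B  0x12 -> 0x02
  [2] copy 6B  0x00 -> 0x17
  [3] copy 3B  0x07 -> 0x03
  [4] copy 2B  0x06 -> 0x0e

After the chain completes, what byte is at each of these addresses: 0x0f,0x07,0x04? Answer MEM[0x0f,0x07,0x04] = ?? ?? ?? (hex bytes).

MEM[0x0f,0x07,0x04] = b0 b0 a5

[0] 0x0a->0x00 len=8 : d4 57 24 4c 95 92 1b b0
[1] 0x12->0x02 len=5 : 87 64 3e 25 3c
[2] 0x00->0x17 len=6 : d4 57 87 64 3e 25
[3] 0x07->0x03 len=3 : b0 a5 e0
[4] 0x06->0x0e len=2 : 3c b0
query mem[0x0f]=0xb0, mem[0x07]=0xb0, mem[0x04]=0xa5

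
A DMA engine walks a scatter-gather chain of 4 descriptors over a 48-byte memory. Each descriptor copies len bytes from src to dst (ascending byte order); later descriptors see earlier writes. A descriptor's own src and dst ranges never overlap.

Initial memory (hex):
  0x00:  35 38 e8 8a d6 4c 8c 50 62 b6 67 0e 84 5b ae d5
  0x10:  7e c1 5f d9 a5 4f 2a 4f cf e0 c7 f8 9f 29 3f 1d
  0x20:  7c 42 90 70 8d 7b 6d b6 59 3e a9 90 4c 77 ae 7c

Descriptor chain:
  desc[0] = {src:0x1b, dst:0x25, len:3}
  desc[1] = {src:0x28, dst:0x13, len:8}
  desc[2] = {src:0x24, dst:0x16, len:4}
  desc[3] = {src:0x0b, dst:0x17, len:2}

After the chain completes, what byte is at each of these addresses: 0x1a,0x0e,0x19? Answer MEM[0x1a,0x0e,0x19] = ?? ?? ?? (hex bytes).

  after D0: wrote 3B at 0x25 = f89f29
  after D1: wrote 8B at 0x13 = 593ea9904c77ae7c
  after D2: wrote 4B at 0x16 = 8df89f29
  after D3: wrote 2B at 0x17 = 0e84
query mem[0x1a]=0x7c, mem[0x0e]=0xae, mem[0x19]=0x29

MEM[0x1a,0x0e,0x19] = 7c ae 29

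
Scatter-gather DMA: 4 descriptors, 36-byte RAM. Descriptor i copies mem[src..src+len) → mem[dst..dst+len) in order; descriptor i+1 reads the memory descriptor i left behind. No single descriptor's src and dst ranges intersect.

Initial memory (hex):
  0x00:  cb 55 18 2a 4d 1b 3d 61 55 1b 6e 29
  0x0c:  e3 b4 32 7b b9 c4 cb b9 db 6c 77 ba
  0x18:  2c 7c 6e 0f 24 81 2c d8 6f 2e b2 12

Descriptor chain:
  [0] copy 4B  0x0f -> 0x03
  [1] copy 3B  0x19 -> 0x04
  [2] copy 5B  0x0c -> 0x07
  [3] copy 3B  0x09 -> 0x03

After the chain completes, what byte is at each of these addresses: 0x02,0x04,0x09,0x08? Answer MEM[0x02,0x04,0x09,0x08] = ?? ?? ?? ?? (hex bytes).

#0 dst[0x03+4] := {0x7b,0xb9,0xc4,0xcb}
#1 dst[0x04+3] := {0x7c,0x6e,0x0f}
#2 dst[0x07+5] := {0xe3,0xb4,0x32,0x7b,0xb9}
#3 dst[0x03+3] := {0x32,0x7b,0xb9}
query mem[0x02]=0x18, mem[0x04]=0x7b, mem[0x09]=0x32, mem[0x08]=0xb4

MEM[0x02,0x04,0x09,0x08] = 18 7b 32 b4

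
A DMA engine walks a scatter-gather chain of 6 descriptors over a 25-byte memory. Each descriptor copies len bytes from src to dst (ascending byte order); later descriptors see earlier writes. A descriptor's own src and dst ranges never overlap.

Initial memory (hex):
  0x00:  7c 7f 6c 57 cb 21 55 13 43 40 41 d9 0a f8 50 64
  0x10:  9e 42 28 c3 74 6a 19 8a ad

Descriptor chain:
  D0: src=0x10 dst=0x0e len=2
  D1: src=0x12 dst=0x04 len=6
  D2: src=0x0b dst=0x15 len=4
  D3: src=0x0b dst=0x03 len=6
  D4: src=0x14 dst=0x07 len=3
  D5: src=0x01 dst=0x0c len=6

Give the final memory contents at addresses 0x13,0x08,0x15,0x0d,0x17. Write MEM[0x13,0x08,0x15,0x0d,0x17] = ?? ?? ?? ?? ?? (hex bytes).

  after D0: wrote 2B at 0x0e = 9e42
  after D1: wrote 6B at 0x04 = 28c3746a198a
  after D2: wrote 4B at 0x15 = d90af89e
  after D3: wrote 6B at 0x03 = d90af89e429e
  after D4: wrote 3B at 0x07 = 74d90a
  after D5: wrote 6B at 0x0c = 7f6cd90af89e
query mem[0x13]=0xc3, mem[0x08]=0xd9, mem[0x15]=0xd9, mem[0x0d]=0x6c, mem[0x17]=0xf8

MEM[0x13,0x08,0x15,0x0d,0x17] = c3 d9 d9 6c f8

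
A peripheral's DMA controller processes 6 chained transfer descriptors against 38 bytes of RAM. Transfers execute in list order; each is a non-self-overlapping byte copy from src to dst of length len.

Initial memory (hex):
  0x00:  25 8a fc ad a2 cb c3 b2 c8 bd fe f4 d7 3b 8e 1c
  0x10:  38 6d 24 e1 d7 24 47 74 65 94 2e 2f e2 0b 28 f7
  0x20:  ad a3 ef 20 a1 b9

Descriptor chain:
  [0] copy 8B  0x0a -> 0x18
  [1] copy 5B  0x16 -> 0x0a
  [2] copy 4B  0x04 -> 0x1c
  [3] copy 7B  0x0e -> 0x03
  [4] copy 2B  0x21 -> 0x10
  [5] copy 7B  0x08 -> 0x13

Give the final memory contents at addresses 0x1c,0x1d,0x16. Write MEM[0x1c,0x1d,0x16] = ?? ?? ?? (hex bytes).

MEM[0x1c,0x1d,0x16] = a2 cb 74

D0: mem[0x18..0x1f] <- [fe f4 d7 3b 8e 1c 38 6d]
D1: mem[0x0a..0x0e] <- [47 74 fe f4 d7]
D2: mem[0x1c..0x1f] <- [a2 cb c3 b2]
D3: mem[0x03..0x09] <- [d7 1c 38 6d 24 e1 d7]
D4: mem[0x10..0x11] <- [a3 ef]
D5: mem[0x13..0x19] <- [e1 d7 47 74 fe f4 d7]
query mem[0x1c]=0xa2, mem[0x1d]=0xcb, mem[0x16]=0x74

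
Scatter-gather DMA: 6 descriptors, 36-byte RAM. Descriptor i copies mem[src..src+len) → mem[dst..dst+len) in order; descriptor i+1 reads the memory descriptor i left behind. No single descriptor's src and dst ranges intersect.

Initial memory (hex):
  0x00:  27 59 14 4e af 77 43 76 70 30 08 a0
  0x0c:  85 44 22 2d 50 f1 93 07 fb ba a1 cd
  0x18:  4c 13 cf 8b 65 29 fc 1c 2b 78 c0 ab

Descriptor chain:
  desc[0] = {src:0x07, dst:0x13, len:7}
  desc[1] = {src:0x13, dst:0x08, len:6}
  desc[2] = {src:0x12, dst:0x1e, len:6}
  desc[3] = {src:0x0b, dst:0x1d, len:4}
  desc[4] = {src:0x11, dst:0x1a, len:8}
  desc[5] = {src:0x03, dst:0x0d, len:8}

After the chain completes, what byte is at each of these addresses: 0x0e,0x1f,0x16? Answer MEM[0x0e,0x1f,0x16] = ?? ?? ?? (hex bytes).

MEM[0x0e,0x1f,0x16] = af 08 08

D0: mem[0x13..0x19] <- [76 70 30 08 a0 85 44]
D1: mem[0x08..0x0d] <- [76 70 30 08 a0 85]
D2: mem[0x1e..0x23] <- [93 76 70 30 08 a0]
D3: mem[0x1d..0x20] <- [08 a0 85 22]
D4: mem[0x1a..0x21] <- [f1 93 76 70 30 08 a0 85]
D5: mem[0x0d..0x14] <- [4e af 77 43 76 76 70 30]
query mem[0x0e]=0xaf, mem[0x1f]=0x08, mem[0x16]=0x08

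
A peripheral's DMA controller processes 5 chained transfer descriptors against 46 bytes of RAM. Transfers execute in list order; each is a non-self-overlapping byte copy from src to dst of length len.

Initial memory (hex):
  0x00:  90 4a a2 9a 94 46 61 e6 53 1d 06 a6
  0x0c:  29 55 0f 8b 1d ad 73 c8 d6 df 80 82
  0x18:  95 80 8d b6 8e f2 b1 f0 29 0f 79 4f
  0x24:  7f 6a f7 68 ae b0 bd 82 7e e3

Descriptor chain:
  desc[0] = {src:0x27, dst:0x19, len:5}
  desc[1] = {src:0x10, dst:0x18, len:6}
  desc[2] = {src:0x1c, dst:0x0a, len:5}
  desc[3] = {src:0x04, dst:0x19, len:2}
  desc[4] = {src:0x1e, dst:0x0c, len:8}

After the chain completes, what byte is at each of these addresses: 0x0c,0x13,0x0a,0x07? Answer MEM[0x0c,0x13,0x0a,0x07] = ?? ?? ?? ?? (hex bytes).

MEM[0x0c,0x13,0x0a,0x07] = b1 6a d6 e6

#0 dst[0x19+5] := {0x68,0xae,0xb0,0xbd,0x82}
#1 dst[0x18+6] := {0x1d,0xad,0x73,0xc8,0xd6,0xdf}
#2 dst[0x0a+5] := {0xd6,0xdf,0xb1,0xf0,0x29}
#3 dst[0x19+2] := {0x94,0x46}
#4 dst[0x0c+8] := {0xb1,0xf0,0x29,0x0f,0x79,0x4f,0x7f,0x6a}
query mem[0x0c]=0xb1, mem[0x13]=0x6a, mem[0x0a]=0xd6, mem[0x07]=0xe6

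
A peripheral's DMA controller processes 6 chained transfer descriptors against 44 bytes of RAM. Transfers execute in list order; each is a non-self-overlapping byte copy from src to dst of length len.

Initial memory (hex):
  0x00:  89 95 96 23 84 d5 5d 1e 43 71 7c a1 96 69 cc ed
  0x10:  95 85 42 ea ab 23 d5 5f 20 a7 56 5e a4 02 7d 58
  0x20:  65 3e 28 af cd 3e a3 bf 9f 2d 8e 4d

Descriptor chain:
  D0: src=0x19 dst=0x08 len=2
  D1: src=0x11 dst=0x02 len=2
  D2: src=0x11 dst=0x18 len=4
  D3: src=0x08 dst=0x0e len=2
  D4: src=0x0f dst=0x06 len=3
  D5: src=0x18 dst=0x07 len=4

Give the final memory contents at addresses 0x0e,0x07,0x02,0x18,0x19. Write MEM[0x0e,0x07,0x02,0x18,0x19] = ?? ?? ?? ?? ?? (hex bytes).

  after D0: wrote 2B at 0x08 = a756
  after D1: wrote 2B at 0x02 = 8542
  after D2: wrote 4B at 0x18 = 8542eaab
  after D3: wrote 2B at 0x0e = a756
  after D4: wrote 3B at 0x06 = 569585
  after D5: wrote 4B at 0x07 = 8542eaab
query mem[0x0e]=0xa7, mem[0x07]=0x85, mem[0x02]=0x85, mem[0x18]=0x85, mem[0x19]=0x42

MEM[0x0e,0x07,0x02,0x18,0x19] = a7 85 85 85 42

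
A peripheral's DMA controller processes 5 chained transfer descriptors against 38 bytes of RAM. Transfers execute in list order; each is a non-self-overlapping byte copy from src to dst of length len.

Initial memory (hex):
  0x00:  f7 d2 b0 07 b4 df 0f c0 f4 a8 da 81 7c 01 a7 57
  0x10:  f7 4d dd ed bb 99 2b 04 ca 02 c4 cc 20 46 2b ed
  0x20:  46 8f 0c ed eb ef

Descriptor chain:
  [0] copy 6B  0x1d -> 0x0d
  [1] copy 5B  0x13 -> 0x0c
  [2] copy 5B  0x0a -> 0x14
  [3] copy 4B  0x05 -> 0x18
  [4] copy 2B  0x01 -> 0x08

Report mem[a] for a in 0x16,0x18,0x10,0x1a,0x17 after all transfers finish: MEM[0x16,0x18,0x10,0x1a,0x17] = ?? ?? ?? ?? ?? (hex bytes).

MEM[0x16,0x18,0x10,0x1a,0x17] = ed df 04 c0 bb

#0 dst[0x0d+6] := {0x46,0x2b,0xed,0x46,0x8f,0x0c}
#1 dst[0x0c+5] := {0xed,0xbb,0x99,0x2b,0x04}
#2 dst[0x14+5] := {0xda,0x81,0xed,0xbb,0x99}
#3 dst[0x18+4] := {0xdf,0x0f,0xc0,0xf4}
#4 dst[0x08+2] := {0xd2,0xb0}
query mem[0x16]=0xed, mem[0x18]=0xdf, mem[0x10]=0x04, mem[0x1a]=0xc0, mem[0x17]=0xbb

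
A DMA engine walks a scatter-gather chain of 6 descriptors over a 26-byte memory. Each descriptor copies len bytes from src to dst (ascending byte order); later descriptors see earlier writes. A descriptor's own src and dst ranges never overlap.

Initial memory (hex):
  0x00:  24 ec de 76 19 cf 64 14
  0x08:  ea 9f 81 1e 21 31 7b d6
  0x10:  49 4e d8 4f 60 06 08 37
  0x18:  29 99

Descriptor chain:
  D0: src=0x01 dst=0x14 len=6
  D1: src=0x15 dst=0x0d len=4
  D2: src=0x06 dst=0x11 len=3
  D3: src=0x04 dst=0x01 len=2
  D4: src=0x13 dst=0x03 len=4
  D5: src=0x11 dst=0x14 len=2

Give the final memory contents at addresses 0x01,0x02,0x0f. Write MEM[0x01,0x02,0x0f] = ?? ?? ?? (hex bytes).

MEM[0x01,0x02,0x0f] = 19 cf 19

D0: mem[0x14..0x19] <- [ec de 76 19 cf 64]
D1: mem[0x0d..0x10] <- [de 76 19 cf]
D2: mem[0x11..0x13] <- [64 14 ea]
D3: mem[0x01..0x02] <- [19 cf]
D4: mem[0x03..0x06] <- [ea ec de 76]
D5: mem[0x14..0x15] <- [64 14]
query mem[0x01]=0x19, mem[0x02]=0xcf, mem[0x0f]=0x19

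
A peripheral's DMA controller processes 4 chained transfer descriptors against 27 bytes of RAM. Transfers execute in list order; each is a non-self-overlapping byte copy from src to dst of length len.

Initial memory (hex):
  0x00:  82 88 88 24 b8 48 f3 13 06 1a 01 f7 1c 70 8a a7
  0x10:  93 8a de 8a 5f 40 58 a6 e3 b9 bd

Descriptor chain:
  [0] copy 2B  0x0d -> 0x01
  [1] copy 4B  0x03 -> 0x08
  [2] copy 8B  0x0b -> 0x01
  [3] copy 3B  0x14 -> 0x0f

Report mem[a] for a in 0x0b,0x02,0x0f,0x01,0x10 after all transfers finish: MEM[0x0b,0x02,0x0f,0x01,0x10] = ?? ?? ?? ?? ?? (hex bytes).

#0 dst[0x01+2] := {0x70,0x8a}
#1 dst[0x08+4] := {0x24,0xb8,0x48,0xf3}
#2 dst[0x01+8] := {0xf3,0x1c,0x70,0x8a,0xa7,0x93,0x8a,0xde}
#3 dst[0x0f+3] := {0x5f,0x40,0x58}
query mem[0x0b]=0xf3, mem[0x02]=0x1c, mem[0x0f]=0x5f, mem[0x01]=0xf3, mem[0x10]=0x40

MEM[0x0b,0x02,0x0f,0x01,0x10] = f3 1c 5f f3 40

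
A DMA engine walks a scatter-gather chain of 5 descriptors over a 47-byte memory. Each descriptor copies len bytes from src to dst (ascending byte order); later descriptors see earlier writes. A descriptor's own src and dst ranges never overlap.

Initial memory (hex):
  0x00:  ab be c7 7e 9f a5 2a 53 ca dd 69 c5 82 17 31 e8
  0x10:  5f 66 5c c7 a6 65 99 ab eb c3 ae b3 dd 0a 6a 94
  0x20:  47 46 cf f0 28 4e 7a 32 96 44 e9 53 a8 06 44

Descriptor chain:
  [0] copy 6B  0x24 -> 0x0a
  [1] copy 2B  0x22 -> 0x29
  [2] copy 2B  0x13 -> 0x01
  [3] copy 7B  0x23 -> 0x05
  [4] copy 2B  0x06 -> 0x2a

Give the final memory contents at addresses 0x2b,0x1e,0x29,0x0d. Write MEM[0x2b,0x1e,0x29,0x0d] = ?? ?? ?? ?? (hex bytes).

MEM[0x2b,0x1e,0x29,0x0d] = 4e 6a cf 32

[0] 0x24->0x0a len=6 : 28 4e 7a 32 96 44
[1] 0x22->0x29 len=2 : cf f0
[2] 0x13->0x01 len=2 : c7 a6
[3] 0x23->0x05 len=7 : f0 28 4e 7a 32 96 cf
[4] 0x06->0x2a len=2 : 28 4e
query mem[0x2b]=0x4e, mem[0x1e]=0x6a, mem[0x29]=0xcf, mem[0x0d]=0x32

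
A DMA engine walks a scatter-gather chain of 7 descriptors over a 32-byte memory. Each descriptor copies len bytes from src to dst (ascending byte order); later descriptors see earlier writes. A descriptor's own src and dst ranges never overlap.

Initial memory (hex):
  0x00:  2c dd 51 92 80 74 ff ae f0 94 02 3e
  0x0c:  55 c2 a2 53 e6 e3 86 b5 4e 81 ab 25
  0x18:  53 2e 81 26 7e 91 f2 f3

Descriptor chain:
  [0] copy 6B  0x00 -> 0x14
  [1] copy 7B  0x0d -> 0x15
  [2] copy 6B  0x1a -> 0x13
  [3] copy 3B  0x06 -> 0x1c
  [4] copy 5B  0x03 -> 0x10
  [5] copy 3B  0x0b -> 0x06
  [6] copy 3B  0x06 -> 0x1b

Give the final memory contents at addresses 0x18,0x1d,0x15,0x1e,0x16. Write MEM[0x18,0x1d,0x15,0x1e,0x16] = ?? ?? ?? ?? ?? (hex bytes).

MEM[0x18,0x1d,0x15,0x1e,0x16] = f3 c2 7e f0 91

  after D0: wrote 6B at 0x14 = 2cdd51928074
  after D1: wrote 7B at 0x15 = c2a253e6e386b5
  after D2: wrote 6B at 0x13 = 86b57e91f2f3
  after D3: wrote 3B at 0x1c = ffaef0
  after D4: wrote 5B at 0x10 = 928074ffae
  after D5: wrote 3B at 0x06 = 3e55c2
  after D6: wrote 3B at 0x1b = 3e55c2
query mem[0x18]=0xf3, mem[0x1d]=0xc2, mem[0x15]=0x7e, mem[0x1e]=0xf0, mem[0x16]=0x91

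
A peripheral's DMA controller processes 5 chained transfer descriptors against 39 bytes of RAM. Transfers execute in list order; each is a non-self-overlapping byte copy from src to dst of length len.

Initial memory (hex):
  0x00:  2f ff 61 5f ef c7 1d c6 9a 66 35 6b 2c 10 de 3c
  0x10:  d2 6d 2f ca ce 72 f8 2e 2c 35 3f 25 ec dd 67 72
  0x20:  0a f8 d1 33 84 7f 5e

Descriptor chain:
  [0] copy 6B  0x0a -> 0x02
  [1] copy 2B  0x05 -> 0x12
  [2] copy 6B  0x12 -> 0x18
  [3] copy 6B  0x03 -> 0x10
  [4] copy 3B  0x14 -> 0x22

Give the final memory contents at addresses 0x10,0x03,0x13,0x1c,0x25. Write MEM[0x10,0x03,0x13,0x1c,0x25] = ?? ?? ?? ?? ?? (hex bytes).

MEM[0x10,0x03,0x13,0x1c,0x25] = 6b 6b de f8 7f

#0 dst[0x02+6] := {0x35,0x6b,0x2c,0x10,0xde,0x3c}
#1 dst[0x12+2] := {0x10,0xde}
#2 dst[0x18+6] := {0x10,0xde,0xce,0x72,0xf8,0x2e}
#3 dst[0x10+6] := {0x6b,0x2c,0x10,0xde,0x3c,0x9a}
#4 dst[0x22+3] := {0x3c,0x9a,0xf8}
query mem[0x10]=0x6b, mem[0x03]=0x6b, mem[0x13]=0xde, mem[0x1c]=0xf8, mem[0x25]=0x7f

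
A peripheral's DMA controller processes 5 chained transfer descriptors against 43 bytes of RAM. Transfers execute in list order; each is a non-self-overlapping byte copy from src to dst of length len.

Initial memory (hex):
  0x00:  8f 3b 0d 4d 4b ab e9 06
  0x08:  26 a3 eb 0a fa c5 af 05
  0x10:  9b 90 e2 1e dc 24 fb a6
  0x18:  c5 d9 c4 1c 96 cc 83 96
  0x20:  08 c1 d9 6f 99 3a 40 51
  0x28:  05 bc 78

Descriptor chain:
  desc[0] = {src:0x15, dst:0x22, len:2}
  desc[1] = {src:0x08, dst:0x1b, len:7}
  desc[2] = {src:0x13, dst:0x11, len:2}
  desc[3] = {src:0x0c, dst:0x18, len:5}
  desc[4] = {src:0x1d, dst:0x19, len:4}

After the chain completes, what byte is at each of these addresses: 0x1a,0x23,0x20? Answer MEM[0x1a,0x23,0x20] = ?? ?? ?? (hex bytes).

MEM[0x1a,0x23,0x20] = 0a fb c5

  after D0: wrote 2B at 0x22 = 24fb
  after D1: wrote 7B at 0x1b = 26a3eb0afac5af
  after D2: wrote 2B at 0x11 = 1edc
  after D3: wrote 5B at 0x18 = fac5af059b
  after D4: wrote 4B at 0x19 = eb0afac5
query mem[0x1a]=0x0a, mem[0x23]=0xfb, mem[0x20]=0xc5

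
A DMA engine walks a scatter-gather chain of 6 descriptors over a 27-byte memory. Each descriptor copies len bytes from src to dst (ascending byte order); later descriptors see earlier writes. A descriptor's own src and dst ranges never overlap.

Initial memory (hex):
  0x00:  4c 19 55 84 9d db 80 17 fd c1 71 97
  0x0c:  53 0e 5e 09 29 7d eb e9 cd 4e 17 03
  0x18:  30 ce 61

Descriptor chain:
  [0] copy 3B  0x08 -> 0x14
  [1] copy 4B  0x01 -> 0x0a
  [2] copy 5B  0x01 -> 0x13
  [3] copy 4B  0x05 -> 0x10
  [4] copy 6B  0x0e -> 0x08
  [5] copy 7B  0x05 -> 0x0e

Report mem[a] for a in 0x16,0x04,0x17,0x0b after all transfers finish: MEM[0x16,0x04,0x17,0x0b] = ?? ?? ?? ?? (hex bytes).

  after D0: wrote 3B at 0x14 = fdc171
  after D1: wrote 4B at 0x0a = 1955849d
  after D2: wrote 5B at 0x13 = 1955849ddb
  after D3: wrote 4B at 0x10 = db8017fd
  after D4: wrote 6B at 0x08 = 5e09db8017fd
  after D5: wrote 7B at 0x0e = db80175e09db80
query mem[0x16]=0x9d, mem[0x04]=0x9d, mem[0x17]=0xdb, mem[0x0b]=0x80

MEM[0x16,0x04,0x17,0x0b] = 9d 9d db 80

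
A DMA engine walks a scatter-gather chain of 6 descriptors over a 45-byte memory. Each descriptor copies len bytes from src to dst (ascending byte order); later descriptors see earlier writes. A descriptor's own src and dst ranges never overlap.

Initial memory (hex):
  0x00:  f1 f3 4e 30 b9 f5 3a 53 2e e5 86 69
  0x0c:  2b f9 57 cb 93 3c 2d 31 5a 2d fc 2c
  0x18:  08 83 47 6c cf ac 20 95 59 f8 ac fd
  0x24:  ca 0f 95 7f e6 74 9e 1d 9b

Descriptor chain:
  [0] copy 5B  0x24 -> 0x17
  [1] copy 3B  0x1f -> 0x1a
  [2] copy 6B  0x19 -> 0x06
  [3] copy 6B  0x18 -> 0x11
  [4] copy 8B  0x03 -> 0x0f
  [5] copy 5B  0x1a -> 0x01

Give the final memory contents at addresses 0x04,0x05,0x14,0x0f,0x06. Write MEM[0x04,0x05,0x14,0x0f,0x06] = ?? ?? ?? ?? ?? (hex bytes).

MEM[0x04,0x05,0x14,0x0f,0x06] = ac 20 59 30 95

  after D0: wrote 5B at 0x17 = ca0f957fe6
  after D1: wrote 3B at 0x1a = 9559f8
  after D2: wrote 6B at 0x06 = 959559f8ac20
  after D3: wrote 6B at 0x11 = 0f959559f8ac
  after D4: wrote 8B at 0x0f = 30b9f5959559f8ac
  after D5: wrote 5B at 0x01 = 9559f8ac20
query mem[0x04]=0xac, mem[0x05]=0x20, mem[0x14]=0x59, mem[0x0f]=0x30, mem[0x06]=0x95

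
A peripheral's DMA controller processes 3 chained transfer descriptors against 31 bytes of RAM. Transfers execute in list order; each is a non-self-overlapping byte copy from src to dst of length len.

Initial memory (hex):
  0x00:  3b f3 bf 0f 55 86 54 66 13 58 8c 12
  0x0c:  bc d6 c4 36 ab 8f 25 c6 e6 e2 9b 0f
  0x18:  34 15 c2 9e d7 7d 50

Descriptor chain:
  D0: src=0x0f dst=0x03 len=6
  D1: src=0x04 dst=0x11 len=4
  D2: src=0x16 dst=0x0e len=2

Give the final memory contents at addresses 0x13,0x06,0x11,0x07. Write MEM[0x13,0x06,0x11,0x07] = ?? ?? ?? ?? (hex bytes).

MEM[0x13,0x06,0x11,0x07] = 25 25 ab c6

[0] 0x0f->0x03 len=6 : 36 ab 8f 25 c6 e6
[1] 0x04->0x11 len=4 : ab 8f 25 c6
[2] 0x16->0x0e len=2 : 9b 0f
query mem[0x13]=0x25, mem[0x06]=0x25, mem[0x11]=0xab, mem[0x07]=0xc6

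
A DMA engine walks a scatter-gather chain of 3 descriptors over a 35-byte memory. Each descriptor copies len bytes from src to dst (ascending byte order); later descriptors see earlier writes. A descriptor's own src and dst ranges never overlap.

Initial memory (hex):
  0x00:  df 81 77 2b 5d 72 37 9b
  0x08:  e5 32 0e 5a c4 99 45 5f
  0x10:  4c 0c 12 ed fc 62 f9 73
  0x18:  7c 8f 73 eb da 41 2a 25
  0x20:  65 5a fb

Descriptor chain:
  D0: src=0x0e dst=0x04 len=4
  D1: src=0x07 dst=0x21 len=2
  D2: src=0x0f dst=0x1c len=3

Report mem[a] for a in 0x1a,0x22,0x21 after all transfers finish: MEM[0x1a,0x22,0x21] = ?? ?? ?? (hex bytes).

[0] 0x0e->0x04 len=4 : 45 5f 4c 0c
[1] 0x07->0x21 len=2 : 0c e5
[2] 0x0f->0x1c len=3 : 5f 4c 0c
query mem[0x1a]=0x73, mem[0x22]=0xe5, mem[0x21]=0x0c

MEM[0x1a,0x22,0x21] = 73 e5 0c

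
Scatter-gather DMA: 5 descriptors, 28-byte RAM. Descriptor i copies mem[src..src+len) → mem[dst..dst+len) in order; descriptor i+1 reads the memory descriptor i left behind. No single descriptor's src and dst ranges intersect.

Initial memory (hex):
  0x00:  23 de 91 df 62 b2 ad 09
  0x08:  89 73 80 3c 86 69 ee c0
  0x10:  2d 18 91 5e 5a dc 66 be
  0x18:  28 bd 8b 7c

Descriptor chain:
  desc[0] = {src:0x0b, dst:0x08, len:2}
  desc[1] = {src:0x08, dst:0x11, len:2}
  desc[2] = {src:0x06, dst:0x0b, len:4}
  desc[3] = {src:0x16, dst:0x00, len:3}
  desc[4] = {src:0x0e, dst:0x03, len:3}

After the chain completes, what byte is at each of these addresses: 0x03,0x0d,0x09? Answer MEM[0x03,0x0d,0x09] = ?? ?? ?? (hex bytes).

MEM[0x03,0x0d,0x09] = 86 3c 86

#0 dst[0x08+2] := {0x3c,0x86}
#1 dst[0x11+2] := {0x3c,0x86}
#2 dst[0x0b+4] := {0xad,0x09,0x3c,0x86}
#3 dst[0x00+3] := {0x66,0xbe,0x28}
#4 dst[0x03+3] := {0x86,0xc0,0x2d}
query mem[0x03]=0x86, mem[0x0d]=0x3c, mem[0x09]=0x86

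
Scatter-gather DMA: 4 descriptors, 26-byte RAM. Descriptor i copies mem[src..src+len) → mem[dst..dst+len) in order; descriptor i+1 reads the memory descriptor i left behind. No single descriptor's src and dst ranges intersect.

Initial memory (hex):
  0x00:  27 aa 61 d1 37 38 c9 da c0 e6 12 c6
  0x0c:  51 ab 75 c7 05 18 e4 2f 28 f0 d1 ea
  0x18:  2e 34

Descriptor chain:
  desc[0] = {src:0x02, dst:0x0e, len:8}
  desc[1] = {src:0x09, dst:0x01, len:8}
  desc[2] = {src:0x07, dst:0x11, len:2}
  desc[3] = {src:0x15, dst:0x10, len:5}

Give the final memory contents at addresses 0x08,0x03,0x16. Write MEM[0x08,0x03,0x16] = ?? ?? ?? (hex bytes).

MEM[0x08,0x03,0x16] = 37 c6 d1

#0 dst[0x0e+8] := {0x61,0xd1,0x37,0x38,0xc9,0xda,0xc0,0xe6}
#1 dst[0x01+8] := {0xe6,0x12,0xc6,0x51,0xab,0x61,0xd1,0x37}
#2 dst[0x11+2] := {0xd1,0x37}
#3 dst[0x10+5] := {0xe6,0xd1,0xea,0x2e,0x34}
query mem[0x08]=0x37, mem[0x03]=0xc6, mem[0x16]=0xd1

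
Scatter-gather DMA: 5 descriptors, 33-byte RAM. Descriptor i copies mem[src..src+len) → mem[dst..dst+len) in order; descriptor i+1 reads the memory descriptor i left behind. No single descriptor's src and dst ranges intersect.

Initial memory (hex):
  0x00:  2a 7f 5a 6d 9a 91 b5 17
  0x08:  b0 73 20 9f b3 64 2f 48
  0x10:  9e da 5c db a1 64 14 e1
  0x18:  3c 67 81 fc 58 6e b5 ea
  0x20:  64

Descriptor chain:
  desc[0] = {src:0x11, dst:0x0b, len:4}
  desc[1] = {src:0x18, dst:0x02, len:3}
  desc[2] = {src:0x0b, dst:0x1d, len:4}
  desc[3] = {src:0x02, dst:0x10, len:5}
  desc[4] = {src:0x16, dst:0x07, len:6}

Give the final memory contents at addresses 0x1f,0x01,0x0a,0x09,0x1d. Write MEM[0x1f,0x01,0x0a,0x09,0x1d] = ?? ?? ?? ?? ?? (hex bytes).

MEM[0x1f,0x01,0x0a,0x09,0x1d] = db 7f 67 3c da

D0: mem[0x0b..0x0e] <- [da 5c db a1]
D1: mem[0x02..0x04] <- [3c 67 81]
D2: mem[0x1d..0x20] <- [da 5c db a1]
D3: mem[0x10..0x14] <- [3c 67 81 91 b5]
D4: mem[0x07..0x0c] <- [14 e1 3c 67 81 fc]
query mem[0x1f]=0xdb, mem[0x01]=0x7f, mem[0x0a]=0x67, mem[0x09]=0x3c, mem[0x1d]=0xda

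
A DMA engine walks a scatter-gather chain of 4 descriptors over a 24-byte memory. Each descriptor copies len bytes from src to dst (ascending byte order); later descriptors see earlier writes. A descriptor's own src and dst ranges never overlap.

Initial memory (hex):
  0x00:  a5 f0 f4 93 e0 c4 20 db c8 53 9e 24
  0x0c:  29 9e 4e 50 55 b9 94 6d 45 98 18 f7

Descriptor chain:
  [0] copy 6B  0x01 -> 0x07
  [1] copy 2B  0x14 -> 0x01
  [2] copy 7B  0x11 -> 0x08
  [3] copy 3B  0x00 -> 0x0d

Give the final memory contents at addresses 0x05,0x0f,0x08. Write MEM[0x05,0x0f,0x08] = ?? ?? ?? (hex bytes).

MEM[0x05,0x0f,0x08] = c4 98 b9

D0: mem[0x07..0x0c] <- [f0 f4 93 e0 c4 20]
D1: mem[0x01..0x02] <- [45 98]
D2: mem[0x08..0x0e] <- [b9 94 6d 45 98 18 f7]
D3: mem[0x0d..0x0f] <- [a5 45 98]
query mem[0x05]=0xc4, mem[0x0f]=0x98, mem[0x08]=0xb9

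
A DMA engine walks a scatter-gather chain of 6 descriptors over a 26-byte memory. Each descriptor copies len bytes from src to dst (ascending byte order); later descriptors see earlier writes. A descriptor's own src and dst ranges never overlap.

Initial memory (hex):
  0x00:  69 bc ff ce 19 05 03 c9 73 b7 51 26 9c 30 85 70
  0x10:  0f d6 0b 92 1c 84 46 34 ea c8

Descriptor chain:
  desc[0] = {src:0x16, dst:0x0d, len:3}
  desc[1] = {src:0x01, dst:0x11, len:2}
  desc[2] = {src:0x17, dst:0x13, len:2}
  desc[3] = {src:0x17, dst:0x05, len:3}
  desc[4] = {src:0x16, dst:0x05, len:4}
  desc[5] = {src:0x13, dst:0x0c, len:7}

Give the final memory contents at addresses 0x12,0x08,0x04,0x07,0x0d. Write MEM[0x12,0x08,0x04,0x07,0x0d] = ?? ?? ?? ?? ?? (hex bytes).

MEM[0x12,0x08,0x04,0x07,0x0d] = c8 c8 19 ea ea

[0] 0x16->0x0d len=3 : 46 34 ea
[1] 0x01->0x11 len=2 : bc ff
[2] 0x17->0x13 len=2 : 34 ea
[3] 0x17->0x05 len=3 : 34 ea c8
[4] 0x16->0x05 len=4 : 46 34 ea c8
[5] 0x13->0x0c len=7 : 34 ea 84 46 34 ea c8
query mem[0x12]=0xc8, mem[0x08]=0xc8, mem[0x04]=0x19, mem[0x07]=0xea, mem[0x0d]=0xea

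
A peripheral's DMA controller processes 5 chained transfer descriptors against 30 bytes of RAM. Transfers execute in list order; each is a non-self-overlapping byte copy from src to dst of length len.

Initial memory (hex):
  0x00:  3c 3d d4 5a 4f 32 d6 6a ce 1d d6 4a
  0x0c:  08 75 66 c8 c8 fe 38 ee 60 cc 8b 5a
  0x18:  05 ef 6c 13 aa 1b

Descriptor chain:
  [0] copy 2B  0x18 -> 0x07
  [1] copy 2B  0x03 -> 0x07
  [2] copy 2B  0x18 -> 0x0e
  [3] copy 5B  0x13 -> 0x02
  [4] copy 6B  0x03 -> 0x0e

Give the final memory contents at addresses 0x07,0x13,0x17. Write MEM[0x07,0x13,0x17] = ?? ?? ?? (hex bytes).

MEM[0x07,0x13,0x17] = 5a 4f 5a

D0: mem[0x07..0x08] <- [05 ef]
D1: mem[0x07..0x08] <- [5a 4f]
D2: mem[0x0e..0x0f] <- [05 ef]
D3: mem[0x02..0x06] <- [ee 60 cc 8b 5a]
D4: mem[0x0e..0x13] <- [60 cc 8b 5a 5a 4f]
query mem[0x07]=0x5a, mem[0x13]=0x4f, mem[0x17]=0x5a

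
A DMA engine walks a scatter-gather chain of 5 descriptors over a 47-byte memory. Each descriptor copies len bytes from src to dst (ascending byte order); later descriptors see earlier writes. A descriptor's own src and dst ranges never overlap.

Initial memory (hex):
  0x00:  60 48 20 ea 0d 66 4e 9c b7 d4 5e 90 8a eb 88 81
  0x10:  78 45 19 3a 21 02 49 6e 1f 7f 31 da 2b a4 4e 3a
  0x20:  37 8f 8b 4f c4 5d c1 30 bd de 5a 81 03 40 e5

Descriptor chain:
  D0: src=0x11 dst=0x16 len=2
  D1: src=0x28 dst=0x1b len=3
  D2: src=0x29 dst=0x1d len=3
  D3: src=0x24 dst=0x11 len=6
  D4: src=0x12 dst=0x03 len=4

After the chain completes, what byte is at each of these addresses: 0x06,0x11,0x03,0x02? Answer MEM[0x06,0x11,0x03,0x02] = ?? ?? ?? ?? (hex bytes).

MEM[0x06,0x11,0x03,0x02] = bd c4 5d 20

#0 dst[0x16+2] := {0x45,0x19}
#1 dst[0x1b+3] := {0xbd,0xde,0x5a}
#2 dst[0x1d+3] := {0xde,0x5a,0x81}
#3 dst[0x11+6] := {0xc4,0x5d,0xc1,0x30,0xbd,0xde}
#4 dst[0x03+4] := {0x5d,0xc1,0x30,0xbd}
query mem[0x06]=0xbd, mem[0x11]=0xc4, mem[0x03]=0x5d, mem[0x02]=0x20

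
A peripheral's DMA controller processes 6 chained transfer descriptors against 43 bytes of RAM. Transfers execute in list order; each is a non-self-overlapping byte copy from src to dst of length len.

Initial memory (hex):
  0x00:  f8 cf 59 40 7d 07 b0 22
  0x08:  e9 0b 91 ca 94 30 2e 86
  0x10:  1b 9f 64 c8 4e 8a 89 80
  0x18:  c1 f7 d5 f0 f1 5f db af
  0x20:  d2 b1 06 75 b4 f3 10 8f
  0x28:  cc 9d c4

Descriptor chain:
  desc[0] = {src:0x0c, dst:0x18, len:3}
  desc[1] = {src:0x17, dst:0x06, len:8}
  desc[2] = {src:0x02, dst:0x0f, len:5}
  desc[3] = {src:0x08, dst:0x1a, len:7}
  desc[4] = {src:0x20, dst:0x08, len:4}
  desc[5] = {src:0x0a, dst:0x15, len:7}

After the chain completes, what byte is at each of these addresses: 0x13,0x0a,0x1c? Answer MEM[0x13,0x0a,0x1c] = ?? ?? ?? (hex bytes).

D0: mem[0x18..0x1a] <- [94 30 2e]
D1: mem[0x06..0x0d] <- [80 94 30 2e f0 f1 5f db]
D2: mem[0x0f..0x13] <- [59 40 7d 07 80]
D3: mem[0x1a..0x20] <- [30 2e f0 f1 5f db 2e]
D4: mem[0x08..0x0b] <- [2e b1 06 75]
D5: mem[0x15..0x1b] <- [06 75 5f db 2e 59 40]
query mem[0x13]=0x80, mem[0x0a]=0x06, mem[0x1c]=0xf0

MEM[0x13,0x0a,0x1c] = 80 06 f0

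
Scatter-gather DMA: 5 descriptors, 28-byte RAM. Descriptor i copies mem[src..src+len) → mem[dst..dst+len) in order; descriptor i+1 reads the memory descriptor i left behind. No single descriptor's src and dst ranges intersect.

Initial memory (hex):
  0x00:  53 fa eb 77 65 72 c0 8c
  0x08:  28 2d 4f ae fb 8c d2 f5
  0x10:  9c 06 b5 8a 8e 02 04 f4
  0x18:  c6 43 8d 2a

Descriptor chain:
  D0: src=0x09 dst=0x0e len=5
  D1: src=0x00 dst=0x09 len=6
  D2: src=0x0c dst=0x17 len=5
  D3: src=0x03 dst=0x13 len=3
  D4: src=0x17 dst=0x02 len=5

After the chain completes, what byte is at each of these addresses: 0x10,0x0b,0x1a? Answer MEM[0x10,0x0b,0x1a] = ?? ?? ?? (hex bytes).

  after D0: wrote 5B at 0x0e = 2d4faefb8c
  after D1: wrote 6B at 0x09 = 53faeb776572
  after D2: wrote 5B at 0x17 = 7765724fae
  after D3: wrote 3B at 0x13 = 776572
  after D4: wrote 5B at 0x02 = 7765724fae
query mem[0x10]=0xae, mem[0x0b]=0xeb, mem[0x1a]=0x4f

MEM[0x10,0x0b,0x1a] = ae eb 4f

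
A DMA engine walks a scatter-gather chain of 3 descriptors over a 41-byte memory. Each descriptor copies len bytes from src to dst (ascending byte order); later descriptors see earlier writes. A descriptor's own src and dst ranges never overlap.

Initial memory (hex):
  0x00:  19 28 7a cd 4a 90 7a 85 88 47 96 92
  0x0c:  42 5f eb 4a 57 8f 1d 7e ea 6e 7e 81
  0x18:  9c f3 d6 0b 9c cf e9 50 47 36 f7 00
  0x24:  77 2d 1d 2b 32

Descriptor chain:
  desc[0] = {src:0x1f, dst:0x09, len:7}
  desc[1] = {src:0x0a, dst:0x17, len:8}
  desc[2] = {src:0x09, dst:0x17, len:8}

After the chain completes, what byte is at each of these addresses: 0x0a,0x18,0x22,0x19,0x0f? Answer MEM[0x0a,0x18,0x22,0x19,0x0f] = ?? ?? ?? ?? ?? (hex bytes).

D0: mem[0x09..0x0f] <- [50 47 36 f7 00 77 2d]
D1: mem[0x17..0x1e] <- [47 36 f7 00 77 2d 57 8f]
D2: mem[0x17..0x1e] <- [50 47 36 f7 00 77 2d 57]
query mem[0x0a]=0x47, mem[0x18]=0x47, mem[0x22]=0xf7, mem[0x19]=0x36, mem[0x0f]=0x2d

MEM[0x0a,0x18,0x22,0x19,0x0f] = 47 47 f7 36 2d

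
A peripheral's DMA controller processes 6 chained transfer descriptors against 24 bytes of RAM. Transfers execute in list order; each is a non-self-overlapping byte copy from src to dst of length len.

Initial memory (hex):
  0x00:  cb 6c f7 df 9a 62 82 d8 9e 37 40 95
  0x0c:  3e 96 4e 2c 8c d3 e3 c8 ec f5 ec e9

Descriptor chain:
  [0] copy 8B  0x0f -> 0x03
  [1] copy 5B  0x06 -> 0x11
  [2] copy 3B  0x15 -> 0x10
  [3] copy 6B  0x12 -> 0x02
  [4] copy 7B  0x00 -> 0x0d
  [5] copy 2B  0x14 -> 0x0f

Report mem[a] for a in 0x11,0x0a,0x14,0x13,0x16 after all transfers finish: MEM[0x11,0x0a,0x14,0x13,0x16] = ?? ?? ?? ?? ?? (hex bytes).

  after D0: wrote 8B at 0x03 = 2c8cd3e3c8ecf5ec
  after D1: wrote 5B at 0x11 = e3c8ecf5ec
  after D2: wrote 3B at 0x10 = ecece9
  after D3: wrote 6B at 0x02 = e9ecf5ecece9
  after D4: wrote 7B at 0x0d = cb6ce9ecf5ecec
  after D5: wrote 2B at 0x0f = f5ec
query mem[0x11]=0xf5, mem[0x0a]=0xec, mem[0x14]=0xf5, mem[0x13]=0xec, mem[0x16]=0xec

MEM[0x11,0x0a,0x14,0x13,0x16] = f5 ec f5 ec ec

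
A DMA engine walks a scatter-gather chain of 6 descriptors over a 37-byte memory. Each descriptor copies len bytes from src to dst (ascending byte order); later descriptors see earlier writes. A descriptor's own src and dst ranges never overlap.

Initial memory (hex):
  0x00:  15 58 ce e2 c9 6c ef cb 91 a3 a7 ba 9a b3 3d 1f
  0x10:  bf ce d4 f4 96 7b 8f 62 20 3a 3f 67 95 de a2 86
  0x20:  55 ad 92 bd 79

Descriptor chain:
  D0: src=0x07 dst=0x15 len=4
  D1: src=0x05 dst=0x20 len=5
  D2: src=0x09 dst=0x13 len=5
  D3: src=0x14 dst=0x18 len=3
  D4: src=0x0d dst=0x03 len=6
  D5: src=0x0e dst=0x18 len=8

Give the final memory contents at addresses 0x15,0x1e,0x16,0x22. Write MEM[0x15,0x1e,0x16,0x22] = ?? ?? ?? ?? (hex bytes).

  after D0: wrote 4B at 0x15 = cb91a3a7
  after D1: wrote 5B at 0x20 = 6cefcb91a3
  after D2: wrote 5B at 0x13 = a3a7ba9ab3
  after D3: wrote 3B at 0x18 = a7ba9a
  after D4: wrote 6B at 0x03 = b33d1fbfced4
  after D5: wrote 8B at 0x18 = 3d1fbfced4a3a7ba
query mem[0x15]=0xba, mem[0x1e]=0xa7, mem[0x16]=0x9a, mem[0x22]=0xcb

MEM[0x15,0x1e,0x16,0x22] = ba a7 9a cb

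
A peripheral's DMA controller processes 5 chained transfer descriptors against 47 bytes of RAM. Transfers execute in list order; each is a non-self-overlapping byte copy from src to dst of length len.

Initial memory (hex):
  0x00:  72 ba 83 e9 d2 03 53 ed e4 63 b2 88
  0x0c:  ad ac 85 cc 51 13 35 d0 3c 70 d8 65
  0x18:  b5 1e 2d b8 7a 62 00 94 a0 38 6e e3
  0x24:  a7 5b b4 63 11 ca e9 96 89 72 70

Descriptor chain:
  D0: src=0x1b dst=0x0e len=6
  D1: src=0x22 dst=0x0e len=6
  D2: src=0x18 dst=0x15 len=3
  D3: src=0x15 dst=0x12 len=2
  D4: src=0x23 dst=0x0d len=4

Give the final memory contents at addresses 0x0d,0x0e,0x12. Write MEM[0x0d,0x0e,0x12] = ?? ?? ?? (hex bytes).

[0] 0x1b->0x0e len=6 : b8 7a 62 00 94 a0
[1] 0x22->0x0e len=6 : 6e e3 a7 5b b4 63
[2] 0x18->0x15 len=3 : b5 1e 2d
[3] 0x15->0x12 len=2 : b5 1e
[4] 0x23->0x0d len=4 : e3 a7 5b b4
query mem[0x0d]=0xe3, mem[0x0e]=0xa7, mem[0x12]=0xb5

MEM[0x0d,0x0e,0x12] = e3 a7 b5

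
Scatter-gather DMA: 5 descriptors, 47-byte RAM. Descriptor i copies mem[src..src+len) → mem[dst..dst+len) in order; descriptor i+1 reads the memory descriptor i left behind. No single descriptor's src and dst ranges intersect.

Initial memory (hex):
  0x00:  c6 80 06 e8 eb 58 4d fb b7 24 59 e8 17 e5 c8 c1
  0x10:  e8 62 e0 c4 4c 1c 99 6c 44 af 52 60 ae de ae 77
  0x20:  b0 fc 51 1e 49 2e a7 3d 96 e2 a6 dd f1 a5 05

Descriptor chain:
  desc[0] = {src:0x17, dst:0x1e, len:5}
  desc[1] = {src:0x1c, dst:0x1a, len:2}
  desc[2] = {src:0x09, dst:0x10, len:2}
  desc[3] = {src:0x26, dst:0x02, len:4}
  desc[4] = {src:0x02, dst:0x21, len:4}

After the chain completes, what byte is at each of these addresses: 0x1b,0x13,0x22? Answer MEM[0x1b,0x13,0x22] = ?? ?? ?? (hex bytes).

MEM[0x1b,0x13,0x22] = de c4 3d

[0] 0x17->0x1e len=5 : 6c 44 af 52 60
[1] 0x1c->0x1a len=2 : ae de
[2] 0x09->0x10 len=2 : 24 59
[3] 0x26->0x02 len=4 : a7 3d 96 e2
[4] 0x02->0x21 len=4 : a7 3d 96 e2
query mem[0x1b]=0xde, mem[0x13]=0xc4, mem[0x22]=0x3d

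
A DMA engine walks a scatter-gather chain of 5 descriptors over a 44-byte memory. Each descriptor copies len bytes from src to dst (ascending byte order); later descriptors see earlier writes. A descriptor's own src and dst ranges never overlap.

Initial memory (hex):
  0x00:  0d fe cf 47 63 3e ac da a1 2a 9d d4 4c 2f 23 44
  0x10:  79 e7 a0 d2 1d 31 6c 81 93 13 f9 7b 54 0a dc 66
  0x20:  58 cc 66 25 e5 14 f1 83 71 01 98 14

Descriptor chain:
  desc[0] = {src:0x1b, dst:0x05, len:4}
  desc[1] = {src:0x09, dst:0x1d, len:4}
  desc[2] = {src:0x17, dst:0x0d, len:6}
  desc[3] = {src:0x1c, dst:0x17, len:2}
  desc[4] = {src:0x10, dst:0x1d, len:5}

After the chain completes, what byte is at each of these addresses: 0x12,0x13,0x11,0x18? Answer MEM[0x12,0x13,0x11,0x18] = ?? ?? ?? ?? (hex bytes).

MEM[0x12,0x13,0x11,0x18] = 54 d2 7b 2a

D0: mem[0x05..0x08] <- [7b 54 0a dc]
D1: mem[0x1d..0x20] <- [2a 9d d4 4c]
D2: mem[0x0d..0x12] <- [81 93 13 f9 7b 54]
D3: mem[0x17..0x18] <- [54 2a]
D4: mem[0x1d..0x21] <- [f9 7b 54 d2 1d]
query mem[0x12]=0x54, mem[0x13]=0xd2, mem[0x11]=0x7b, mem[0x18]=0x2a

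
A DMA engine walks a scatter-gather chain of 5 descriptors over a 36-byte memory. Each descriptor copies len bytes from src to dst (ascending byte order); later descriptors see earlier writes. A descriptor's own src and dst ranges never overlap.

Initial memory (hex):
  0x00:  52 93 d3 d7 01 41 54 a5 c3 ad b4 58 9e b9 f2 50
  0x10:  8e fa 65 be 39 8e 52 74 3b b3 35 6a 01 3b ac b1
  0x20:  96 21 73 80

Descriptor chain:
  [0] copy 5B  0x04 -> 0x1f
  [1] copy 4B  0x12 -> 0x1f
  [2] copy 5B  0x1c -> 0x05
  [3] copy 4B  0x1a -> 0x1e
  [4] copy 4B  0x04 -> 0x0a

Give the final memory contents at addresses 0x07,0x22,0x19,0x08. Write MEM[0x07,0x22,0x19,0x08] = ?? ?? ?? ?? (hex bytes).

D0: mem[0x1f..0x23] <- [01 41 54 a5 c3]
D1: mem[0x1f..0x22] <- [65 be 39 8e]
D2: mem[0x05..0x09] <- [01 3b ac 65 be]
D3: mem[0x1e..0x21] <- [35 6a 01 3b]
D4: mem[0x0a..0x0d] <- [01 01 3b ac]
query mem[0x07]=0xac, mem[0x22]=0x8e, mem[0x19]=0xb3, mem[0x08]=0x65

MEM[0x07,0x22,0x19,0x08] = ac 8e b3 65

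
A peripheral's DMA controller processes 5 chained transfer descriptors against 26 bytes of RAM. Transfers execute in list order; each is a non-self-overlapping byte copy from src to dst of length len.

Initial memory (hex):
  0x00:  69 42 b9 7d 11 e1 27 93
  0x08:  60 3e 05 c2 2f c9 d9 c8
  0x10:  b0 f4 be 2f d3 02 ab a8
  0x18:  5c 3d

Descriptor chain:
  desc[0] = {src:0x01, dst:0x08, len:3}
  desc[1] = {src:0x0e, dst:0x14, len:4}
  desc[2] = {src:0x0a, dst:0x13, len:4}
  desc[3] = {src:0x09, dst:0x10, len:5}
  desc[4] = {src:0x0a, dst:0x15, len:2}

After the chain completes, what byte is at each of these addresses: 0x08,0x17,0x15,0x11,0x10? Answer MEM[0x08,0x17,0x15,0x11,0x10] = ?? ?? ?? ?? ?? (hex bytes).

MEM[0x08,0x17,0x15,0x11,0x10] = 42 f4 7d 7d b9

D0: mem[0x08..0x0a] <- [42 b9 7d]
D1: mem[0x14..0x17] <- [d9 c8 b0 f4]
D2: mem[0x13..0x16] <- [7d c2 2f c9]
D3: mem[0x10..0x14] <- [b9 7d c2 2f c9]
D4: mem[0x15..0x16] <- [7d c2]
query mem[0x08]=0x42, mem[0x17]=0xf4, mem[0x15]=0x7d, mem[0x11]=0x7d, mem[0x10]=0xb9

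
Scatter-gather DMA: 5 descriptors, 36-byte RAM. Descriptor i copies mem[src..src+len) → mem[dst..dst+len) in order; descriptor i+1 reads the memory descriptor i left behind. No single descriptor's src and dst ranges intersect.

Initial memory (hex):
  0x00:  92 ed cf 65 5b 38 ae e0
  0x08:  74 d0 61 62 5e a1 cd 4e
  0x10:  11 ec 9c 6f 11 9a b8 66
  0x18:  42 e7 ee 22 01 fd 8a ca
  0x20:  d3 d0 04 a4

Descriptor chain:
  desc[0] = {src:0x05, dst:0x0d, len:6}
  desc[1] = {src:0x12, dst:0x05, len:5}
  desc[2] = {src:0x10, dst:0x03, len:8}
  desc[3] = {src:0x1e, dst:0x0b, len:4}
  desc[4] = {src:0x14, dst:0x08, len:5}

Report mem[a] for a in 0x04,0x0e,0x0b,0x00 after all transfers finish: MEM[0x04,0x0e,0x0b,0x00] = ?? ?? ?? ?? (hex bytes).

MEM[0x04,0x0e,0x0b,0x00] = d0 d0 66 92

  after D0: wrote 6B at 0x0d = 38aee074d061
  after D1: wrote 5B at 0x05 = 616f119ab8
  after D2: wrote 8B at 0x03 = 74d0616f119ab866
  after D3: wrote 4B at 0x0b = 8acad3d0
  after D4: wrote 5B at 0x08 = 119ab86642
query mem[0x04]=0xd0, mem[0x0e]=0xd0, mem[0x0b]=0x66, mem[0x00]=0x92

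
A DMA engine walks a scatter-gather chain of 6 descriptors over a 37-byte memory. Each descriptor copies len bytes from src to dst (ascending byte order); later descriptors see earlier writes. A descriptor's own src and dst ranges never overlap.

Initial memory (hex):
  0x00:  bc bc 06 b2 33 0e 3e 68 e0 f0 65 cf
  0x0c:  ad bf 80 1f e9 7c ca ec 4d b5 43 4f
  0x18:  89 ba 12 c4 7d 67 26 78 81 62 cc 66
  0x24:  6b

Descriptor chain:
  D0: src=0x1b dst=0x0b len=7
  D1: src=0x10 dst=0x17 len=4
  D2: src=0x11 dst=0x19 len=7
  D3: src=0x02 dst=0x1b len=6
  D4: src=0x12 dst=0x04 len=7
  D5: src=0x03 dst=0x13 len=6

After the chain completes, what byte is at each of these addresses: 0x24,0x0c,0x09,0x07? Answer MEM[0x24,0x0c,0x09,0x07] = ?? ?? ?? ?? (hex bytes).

[0] 0x1b->0x0b len=7 : c4 7d 67 26 78 81 62
[1] 0x10->0x17 len=4 : 81 62 ca ec
[2] 0x11->0x19 len=7 : 62 ca ec 4d b5 43 81
[3] 0x02->0x1b len=6 : 06 b2 33 0e 3e 68
[4] 0x12->0x04 len=7 : ca ec 4d b5 43 81 62
[5] 0x03->0x13 len=6 : b2 ca ec 4d b5 43
query mem[0x24]=0x6b, mem[0x0c]=0x7d, mem[0x09]=0x81, mem[0x07]=0xb5

MEM[0x24,0x0c,0x09,0x07] = 6b 7d 81 b5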